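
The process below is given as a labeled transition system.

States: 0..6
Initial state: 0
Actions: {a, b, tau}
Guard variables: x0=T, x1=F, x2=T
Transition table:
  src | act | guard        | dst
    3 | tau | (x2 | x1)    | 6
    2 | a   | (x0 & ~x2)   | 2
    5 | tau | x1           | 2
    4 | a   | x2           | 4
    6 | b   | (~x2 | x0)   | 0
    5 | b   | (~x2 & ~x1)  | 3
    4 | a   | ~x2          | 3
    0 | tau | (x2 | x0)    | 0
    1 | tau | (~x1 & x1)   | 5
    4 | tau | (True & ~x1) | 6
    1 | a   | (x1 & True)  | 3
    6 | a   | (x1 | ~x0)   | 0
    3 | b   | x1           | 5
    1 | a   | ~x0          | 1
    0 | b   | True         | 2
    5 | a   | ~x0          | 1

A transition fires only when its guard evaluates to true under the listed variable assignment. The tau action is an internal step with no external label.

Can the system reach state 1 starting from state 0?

Guard filter leaves 6 enabled edge(s).
depth 0: {0}
depth 1: {2}  total {0,2}
R = {0,2}

Answer: UNREACHABLE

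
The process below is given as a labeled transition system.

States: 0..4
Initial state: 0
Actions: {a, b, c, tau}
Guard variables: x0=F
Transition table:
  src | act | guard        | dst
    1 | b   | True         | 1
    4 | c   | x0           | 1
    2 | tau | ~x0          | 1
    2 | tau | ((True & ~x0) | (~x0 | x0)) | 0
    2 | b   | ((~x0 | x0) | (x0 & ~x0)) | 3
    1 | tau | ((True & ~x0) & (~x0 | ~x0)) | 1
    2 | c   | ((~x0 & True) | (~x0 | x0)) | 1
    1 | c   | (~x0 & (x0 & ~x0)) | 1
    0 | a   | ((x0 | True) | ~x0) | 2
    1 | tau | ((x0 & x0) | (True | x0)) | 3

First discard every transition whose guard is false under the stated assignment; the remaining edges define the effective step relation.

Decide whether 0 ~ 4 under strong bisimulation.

Compute ~ classes (split until stable):
  round 0: {{0,1,2,3,4}}
  round 1: {{0},{1},{2},{3,4}}
stable after 2 split(s): 4 block(s)
class of 0: {0}; class of 4: {3,4}

Answer: NOT BISIMILAR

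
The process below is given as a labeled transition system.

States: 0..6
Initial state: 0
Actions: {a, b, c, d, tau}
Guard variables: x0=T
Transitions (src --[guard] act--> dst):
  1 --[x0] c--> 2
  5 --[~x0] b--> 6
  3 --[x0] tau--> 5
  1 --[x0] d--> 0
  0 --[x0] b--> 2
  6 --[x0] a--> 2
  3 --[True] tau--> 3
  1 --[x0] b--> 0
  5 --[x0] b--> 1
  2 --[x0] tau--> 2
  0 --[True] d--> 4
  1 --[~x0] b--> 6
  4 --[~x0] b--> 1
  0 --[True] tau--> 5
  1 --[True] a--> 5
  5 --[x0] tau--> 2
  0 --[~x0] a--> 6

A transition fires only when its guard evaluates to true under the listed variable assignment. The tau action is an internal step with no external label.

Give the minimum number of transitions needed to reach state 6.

Answer: UNREACHABLE

Trace:
Layered search for 6:
  depth 0: {0}
  depth 1: {2,4,5}
  depth 2: {1}
6 never appears.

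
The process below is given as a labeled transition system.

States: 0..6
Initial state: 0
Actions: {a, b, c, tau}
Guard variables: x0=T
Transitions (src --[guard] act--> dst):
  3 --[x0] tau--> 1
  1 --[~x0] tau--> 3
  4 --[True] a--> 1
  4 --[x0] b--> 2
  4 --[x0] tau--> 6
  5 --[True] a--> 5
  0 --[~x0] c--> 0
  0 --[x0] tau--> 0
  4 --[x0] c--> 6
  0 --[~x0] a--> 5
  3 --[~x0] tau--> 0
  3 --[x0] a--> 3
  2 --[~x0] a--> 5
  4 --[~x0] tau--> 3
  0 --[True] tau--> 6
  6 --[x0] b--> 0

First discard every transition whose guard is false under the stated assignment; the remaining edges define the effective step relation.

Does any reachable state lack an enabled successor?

Answer: DEADLOCK-FREE

Trace:
Reach set: {0,6}
  0: tau→0  tau→6  [2 exit(s)]
  6: b→0  [1 exit(s)]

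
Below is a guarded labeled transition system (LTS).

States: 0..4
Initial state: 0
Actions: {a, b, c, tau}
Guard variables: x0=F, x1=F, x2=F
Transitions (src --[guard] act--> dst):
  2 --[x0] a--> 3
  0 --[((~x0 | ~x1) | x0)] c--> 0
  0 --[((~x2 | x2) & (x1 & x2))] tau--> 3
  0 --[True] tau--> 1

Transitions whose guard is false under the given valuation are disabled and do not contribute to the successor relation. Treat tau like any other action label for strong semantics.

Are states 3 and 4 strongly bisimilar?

Refine partition for ~:
  round 0: {{0,1,2,3,4}}
  round 1: {{0},{1,2,3,4}}
stable after 2 split(s): 2 block(s)
3∈{1,2,3,4}, 4∈{1,2,3,4}

Answer: BISIMILAR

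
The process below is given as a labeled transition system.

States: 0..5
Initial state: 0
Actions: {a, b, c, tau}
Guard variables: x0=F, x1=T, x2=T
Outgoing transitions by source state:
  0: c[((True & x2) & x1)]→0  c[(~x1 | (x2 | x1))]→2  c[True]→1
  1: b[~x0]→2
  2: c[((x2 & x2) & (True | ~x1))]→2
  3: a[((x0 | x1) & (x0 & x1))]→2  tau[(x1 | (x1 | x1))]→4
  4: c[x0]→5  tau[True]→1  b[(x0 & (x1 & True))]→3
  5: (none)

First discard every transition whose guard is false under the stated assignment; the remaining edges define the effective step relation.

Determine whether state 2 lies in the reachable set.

Guard filter leaves 7 enabled edge(s).
L0 = {0}
L1 = {1,2}  now seen {0,1,2}
Reach set: {0,1,2}
Path to 2: c

Answer: REACHABLE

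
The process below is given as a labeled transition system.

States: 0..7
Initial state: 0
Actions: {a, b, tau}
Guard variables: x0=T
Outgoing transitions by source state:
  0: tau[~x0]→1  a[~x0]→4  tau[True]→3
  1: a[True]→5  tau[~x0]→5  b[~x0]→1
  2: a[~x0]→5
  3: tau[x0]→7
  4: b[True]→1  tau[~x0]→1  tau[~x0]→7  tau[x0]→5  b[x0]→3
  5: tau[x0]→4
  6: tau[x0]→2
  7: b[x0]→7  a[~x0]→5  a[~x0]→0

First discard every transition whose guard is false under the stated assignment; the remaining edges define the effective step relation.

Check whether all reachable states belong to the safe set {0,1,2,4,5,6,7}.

Answer: INVARIANT VIOLATED at state 3

Trace:
Inv-set: {0,1,2,4,5,6,7}
R = {0,3,7}
  0: safe
  3: VIOLATES
  7: safe
witness against invariant: tau → 3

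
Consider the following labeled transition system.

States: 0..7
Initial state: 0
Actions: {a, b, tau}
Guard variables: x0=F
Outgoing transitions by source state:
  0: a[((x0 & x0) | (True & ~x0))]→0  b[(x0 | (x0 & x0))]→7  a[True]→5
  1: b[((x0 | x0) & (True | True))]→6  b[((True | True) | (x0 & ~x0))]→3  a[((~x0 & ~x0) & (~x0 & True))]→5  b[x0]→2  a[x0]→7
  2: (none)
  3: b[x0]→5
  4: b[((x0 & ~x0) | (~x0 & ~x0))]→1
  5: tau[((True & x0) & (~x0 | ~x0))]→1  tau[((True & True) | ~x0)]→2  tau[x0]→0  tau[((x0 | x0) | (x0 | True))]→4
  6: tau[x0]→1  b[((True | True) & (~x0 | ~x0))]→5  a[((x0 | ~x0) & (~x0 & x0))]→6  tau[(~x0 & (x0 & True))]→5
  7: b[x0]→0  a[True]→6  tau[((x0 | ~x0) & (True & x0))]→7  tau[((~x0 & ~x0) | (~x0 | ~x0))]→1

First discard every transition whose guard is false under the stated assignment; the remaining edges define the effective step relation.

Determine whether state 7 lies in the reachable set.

Answer: UNREACHABLE

Working:
After dropping false guards: 10 live edges.
depth 0: {0}
depth 1: {5}  total {0,5}
depth 2: {2,4}  total {0,2,4,5}
depth 3: {1}  total {0,1,2,4,5}
depth 4: {3}  total {0,1,2,3,4,5}
R = {0,1,2,3,4,5}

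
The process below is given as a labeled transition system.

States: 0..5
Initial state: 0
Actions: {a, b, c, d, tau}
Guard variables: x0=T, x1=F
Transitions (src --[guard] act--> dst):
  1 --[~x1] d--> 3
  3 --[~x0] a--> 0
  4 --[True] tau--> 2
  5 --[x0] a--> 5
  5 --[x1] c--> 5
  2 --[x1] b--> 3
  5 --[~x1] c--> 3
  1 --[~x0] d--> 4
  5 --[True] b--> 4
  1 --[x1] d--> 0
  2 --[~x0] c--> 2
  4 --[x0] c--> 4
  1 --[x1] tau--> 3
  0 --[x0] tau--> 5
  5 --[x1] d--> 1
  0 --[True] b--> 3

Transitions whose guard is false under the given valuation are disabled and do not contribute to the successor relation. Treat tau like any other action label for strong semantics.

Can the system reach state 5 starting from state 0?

Answer: REACHABLE

Analysis:
After dropping false guards: 8 live edges.
L0 = {0}
L1 = {3,5}  now seen {0,3,5}
L2 = {4}  now seen {0,3,4,5}
L3 = {2}  now seen {0,2,3,4,5}
Reach set: {0,2,3,4,5}
Path to 5: tau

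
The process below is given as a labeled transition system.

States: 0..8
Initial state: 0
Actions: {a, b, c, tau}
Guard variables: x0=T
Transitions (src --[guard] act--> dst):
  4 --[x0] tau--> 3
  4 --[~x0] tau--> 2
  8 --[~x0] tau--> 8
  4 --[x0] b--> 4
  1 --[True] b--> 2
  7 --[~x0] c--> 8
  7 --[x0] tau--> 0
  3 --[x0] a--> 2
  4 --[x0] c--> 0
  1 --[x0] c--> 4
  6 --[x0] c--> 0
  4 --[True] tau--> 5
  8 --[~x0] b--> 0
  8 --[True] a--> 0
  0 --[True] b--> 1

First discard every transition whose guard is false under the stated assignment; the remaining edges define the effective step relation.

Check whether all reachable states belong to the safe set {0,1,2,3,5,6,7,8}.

Answer: INVARIANT VIOLATED at state 4

Trace:
Allowed set {0,1,2,3,5,6,7,8}
Reachable = {0,1,2,3,4,5}
  0: ✓
  1: ✓
  2: ✓
  3: ✓
  4: outside
  5: ✓
counterexample path to 4: b·c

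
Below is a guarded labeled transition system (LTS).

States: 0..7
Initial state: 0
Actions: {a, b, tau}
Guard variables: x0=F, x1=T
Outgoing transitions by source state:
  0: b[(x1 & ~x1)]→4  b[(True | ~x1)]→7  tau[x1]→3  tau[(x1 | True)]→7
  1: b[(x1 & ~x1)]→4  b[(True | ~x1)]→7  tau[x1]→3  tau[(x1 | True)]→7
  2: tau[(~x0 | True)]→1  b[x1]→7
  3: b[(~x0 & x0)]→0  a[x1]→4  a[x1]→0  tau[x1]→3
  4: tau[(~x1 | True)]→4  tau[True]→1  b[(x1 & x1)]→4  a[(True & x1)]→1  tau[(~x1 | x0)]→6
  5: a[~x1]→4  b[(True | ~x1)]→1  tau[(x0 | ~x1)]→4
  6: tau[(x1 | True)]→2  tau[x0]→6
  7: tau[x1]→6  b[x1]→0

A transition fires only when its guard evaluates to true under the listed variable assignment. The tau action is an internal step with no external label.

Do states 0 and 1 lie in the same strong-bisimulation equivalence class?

Answer: BISIMILAR

Analysis:
Compute ~ classes (split until stable):
  round 0: {{0,1,2,3,4,5,6,7}}
  round 1: {{0,1,2,7},{3},{4},{5},{6}}
  round 2: {{0,1},{2},{3},{4},{5},{6},{7}}
stable after 3 split(s): 7 block(s)
class of 0: {0,1}; class of 1: {0,1}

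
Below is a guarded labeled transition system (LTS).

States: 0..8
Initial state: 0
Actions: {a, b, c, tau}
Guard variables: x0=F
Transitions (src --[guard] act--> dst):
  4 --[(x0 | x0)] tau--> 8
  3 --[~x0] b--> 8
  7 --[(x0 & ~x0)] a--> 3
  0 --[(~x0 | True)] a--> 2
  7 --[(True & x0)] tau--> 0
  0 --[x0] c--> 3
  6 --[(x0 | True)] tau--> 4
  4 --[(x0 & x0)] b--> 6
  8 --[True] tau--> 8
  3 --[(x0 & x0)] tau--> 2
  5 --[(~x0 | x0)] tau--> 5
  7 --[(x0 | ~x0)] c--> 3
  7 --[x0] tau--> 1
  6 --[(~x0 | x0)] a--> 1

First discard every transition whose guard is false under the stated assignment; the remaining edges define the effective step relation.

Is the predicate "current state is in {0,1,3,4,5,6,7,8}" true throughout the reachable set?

Answer: INVARIANT VIOLATED at state 2

Analysis:
Inv-set: {0,1,3,4,5,6,7,8}
Reachable = {0,2}
  0: ✓
  2: VIOLATES
witness against invariant: a → 2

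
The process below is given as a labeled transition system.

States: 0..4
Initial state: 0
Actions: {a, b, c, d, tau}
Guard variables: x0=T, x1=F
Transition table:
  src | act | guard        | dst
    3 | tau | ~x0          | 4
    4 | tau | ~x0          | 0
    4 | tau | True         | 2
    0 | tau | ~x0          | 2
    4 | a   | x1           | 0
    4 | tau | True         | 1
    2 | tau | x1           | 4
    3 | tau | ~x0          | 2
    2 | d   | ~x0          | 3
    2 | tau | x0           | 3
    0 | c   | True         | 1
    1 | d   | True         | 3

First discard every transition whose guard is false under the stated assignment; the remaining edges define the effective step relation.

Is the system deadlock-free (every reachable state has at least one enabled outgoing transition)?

R = {0,1,3}
  0: c→1  [1 out]
  1: d→3  [1 out]
  3: ∅  [STUCK]
witness 3: c·d

Answer: DEADLOCK at state 3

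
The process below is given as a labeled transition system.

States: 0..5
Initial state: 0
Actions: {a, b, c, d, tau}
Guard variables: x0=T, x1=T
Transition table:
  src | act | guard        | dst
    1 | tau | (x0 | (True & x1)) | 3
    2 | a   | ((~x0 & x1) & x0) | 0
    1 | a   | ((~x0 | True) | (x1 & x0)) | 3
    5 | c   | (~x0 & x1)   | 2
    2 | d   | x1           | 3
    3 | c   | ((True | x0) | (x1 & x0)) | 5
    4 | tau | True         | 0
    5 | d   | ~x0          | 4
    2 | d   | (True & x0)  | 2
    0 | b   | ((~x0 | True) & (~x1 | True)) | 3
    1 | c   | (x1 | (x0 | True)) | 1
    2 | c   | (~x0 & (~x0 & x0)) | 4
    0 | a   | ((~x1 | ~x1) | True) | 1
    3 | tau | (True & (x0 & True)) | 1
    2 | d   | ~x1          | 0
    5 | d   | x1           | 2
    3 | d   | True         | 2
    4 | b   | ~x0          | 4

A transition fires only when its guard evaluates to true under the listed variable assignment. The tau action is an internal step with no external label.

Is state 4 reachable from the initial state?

12 transition(s) survive guard evaluation.
Layer 0: {0}
Layer 1: {1,3}  cumulative {0,1,3}
Layer 2: {2,5}  cumulative {0,1,2,3,5}
Reachable = {0,1,2,3,5}

Answer: UNREACHABLE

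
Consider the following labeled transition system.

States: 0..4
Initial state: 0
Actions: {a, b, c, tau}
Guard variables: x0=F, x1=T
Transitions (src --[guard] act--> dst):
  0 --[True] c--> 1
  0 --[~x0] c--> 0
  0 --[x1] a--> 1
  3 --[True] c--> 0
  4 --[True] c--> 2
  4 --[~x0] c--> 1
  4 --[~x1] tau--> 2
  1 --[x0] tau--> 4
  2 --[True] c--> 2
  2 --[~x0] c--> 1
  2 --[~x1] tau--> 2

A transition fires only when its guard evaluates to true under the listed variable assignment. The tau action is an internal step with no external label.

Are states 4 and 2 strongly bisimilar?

Refine partition for ~:
  π0 = {{0,1,2,3,4}}
  π1 = {{0},{1},{2,3,4}}
  π2 = {{0},{1},{2,4},{3}}
4 equivalence class(es) (converged in 3)
class of 4: {2,4}; class of 2: {2,4}

Answer: BISIMILAR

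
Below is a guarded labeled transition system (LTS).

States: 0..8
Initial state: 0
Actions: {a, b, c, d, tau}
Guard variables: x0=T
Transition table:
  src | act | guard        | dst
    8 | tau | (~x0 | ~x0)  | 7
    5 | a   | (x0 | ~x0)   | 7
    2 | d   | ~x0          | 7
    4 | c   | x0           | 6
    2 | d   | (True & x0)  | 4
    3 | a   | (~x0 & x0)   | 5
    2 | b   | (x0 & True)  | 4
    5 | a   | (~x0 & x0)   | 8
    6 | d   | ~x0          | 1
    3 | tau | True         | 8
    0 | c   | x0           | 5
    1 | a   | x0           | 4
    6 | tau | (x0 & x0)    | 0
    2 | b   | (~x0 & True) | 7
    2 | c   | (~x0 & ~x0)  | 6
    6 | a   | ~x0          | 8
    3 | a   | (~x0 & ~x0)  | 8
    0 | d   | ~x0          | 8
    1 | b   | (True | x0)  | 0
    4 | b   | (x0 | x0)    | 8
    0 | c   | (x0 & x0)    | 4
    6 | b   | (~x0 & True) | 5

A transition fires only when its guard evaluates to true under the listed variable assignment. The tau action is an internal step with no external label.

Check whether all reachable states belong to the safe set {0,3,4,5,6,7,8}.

Answer: INVARIANT HOLDS

Working:
Inv-set: {0,3,4,5,6,7,8}
R = {0,4,5,6,7,8}
  0: ✓
  4: ✓
  5: ✓
  6: ✓
  7: ✓
  8: ✓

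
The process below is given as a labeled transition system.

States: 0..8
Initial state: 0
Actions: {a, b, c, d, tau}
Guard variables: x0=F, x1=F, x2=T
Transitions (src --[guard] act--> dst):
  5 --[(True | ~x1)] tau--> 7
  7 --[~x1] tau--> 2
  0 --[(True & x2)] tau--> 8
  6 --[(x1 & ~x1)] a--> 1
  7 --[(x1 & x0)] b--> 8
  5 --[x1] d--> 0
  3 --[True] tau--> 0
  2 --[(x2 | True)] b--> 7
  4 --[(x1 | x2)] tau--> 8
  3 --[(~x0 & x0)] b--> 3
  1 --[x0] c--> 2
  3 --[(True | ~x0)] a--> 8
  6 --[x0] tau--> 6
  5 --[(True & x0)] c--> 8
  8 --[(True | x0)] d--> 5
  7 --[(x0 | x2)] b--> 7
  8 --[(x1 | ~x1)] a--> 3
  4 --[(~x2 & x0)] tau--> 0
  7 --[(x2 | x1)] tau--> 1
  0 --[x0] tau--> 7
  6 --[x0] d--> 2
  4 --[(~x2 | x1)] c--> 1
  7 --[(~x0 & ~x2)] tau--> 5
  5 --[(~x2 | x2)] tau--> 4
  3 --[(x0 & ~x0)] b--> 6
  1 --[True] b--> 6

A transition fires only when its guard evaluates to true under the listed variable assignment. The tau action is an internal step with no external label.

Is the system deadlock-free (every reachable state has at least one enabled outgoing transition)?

Answer: DEADLOCK at state 6

Analysis:
Reachable = {0,1,2,3,4,5,6,7,8}
  0: tau→8  [1 out]
  1: b→6  [1 out]
  2: b→7  [1 out]
  3: a→8  tau→0  [2 out]
  4: tau→8  [1 out]
  5: tau→4  tau→7  [2 out]
  6: ∅  [deadlock]
  7: b→7  tau→1  tau→2  [3 out]
  8: a→3  d→5  [2 out]
trace reaching 6: tau·d·tau·tau·b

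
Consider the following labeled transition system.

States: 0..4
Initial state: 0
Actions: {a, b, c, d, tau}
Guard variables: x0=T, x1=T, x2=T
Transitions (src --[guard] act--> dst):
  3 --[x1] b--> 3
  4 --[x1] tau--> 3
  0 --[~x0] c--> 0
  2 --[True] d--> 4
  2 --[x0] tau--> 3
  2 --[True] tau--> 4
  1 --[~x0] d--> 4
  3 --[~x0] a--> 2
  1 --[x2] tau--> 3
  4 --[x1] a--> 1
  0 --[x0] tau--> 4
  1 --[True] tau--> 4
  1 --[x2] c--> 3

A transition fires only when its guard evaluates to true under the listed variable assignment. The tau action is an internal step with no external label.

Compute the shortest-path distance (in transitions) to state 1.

Layered search for 1:
  L0 = {0}
  L1 = {4}
  L2 = {1,3}
first hit 1 at d=2 via tau·a

Answer: 2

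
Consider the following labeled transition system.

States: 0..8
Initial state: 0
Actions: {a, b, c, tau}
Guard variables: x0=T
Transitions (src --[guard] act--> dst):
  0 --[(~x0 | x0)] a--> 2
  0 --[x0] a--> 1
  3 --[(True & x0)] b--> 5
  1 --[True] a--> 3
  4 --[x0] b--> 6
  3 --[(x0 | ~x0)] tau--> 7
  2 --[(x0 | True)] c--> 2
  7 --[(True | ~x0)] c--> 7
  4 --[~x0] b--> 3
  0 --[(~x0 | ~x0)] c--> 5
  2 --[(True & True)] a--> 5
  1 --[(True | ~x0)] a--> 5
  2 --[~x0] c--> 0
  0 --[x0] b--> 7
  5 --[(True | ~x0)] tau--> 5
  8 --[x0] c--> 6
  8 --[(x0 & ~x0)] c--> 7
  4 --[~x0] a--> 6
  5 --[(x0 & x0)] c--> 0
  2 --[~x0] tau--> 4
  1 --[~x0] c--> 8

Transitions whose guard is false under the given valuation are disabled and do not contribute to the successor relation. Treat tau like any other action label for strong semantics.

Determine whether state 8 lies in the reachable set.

Answer: UNREACHABLE

Trace:
14 transition(s) survive guard evaluation.
depth 0: {0}
depth 1: {1,2,7}  cumulative {0,1,2,7}
depth 2: {3,5}  cumulative {0,1,2,3,5,7}
Reachable = {0,1,2,3,5,7}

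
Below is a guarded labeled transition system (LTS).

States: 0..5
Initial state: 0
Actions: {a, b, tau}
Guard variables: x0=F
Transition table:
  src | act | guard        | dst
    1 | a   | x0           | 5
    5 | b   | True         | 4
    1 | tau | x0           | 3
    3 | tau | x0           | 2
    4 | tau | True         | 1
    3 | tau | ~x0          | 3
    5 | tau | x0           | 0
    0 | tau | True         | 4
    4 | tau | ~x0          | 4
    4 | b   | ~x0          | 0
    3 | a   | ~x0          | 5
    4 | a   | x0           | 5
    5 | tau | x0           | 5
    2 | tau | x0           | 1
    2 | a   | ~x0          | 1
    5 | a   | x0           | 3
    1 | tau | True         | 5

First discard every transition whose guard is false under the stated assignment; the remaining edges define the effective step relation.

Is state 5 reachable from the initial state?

Answer: REACHABLE

Analysis:
After dropping false guards: 9 live edges.
Layer 0: {0}
Layer 1: {4}  now seen {0,4}
Layer 2: {1}  now seen {0,1,4}
Layer 3: {5}  now seen {0,1,4,5}
Reachable = {0,1,4,5}
trace reaching 5: tau·tau·tau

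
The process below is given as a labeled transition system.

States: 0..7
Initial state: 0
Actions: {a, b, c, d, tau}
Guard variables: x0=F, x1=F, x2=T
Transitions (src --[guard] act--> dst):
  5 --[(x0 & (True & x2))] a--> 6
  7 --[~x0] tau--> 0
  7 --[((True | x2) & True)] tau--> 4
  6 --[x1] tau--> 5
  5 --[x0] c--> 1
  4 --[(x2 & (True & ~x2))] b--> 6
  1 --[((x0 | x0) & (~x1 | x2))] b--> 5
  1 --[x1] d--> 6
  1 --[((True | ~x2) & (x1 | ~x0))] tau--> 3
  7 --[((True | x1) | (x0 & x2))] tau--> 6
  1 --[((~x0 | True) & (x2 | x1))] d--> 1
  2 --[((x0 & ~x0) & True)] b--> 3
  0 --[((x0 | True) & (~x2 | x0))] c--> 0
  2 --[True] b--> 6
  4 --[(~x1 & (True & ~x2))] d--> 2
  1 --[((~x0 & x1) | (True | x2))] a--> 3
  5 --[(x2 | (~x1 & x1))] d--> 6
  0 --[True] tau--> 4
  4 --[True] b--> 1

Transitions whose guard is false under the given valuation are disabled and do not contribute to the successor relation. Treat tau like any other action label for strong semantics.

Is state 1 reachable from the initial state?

Answer: REACHABLE

Analysis:
Guard filter leaves 10 enabled edge(s).
depth 0: {0}
depth 1: {4}  now seen {0,4}
depth 2: {1}  now seen {0,1,4}
depth 3: {3}  now seen {0,1,3,4}
Reachable = {0,1,3,4}
trace reaching 1: tau·b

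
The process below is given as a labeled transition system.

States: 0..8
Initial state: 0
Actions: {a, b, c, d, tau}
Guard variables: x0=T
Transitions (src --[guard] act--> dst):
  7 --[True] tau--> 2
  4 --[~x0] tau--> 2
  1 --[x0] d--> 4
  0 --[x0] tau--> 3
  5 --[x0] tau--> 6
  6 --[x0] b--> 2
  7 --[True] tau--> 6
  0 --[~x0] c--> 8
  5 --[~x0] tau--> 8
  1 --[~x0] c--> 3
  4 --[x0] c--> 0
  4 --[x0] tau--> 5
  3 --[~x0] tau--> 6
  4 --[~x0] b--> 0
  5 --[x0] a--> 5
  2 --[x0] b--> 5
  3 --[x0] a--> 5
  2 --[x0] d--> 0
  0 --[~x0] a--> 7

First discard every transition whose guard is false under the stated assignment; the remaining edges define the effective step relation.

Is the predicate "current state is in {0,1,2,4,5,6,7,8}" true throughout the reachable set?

Allowed set {0,1,2,4,5,6,7,8}
R = {0,2,3,5,6}
  0: safe
  2: safe
  3: ✗ unsafe
  5: safe
  6: safe
reach 3 via tau — violates

Answer: INVARIANT VIOLATED at state 3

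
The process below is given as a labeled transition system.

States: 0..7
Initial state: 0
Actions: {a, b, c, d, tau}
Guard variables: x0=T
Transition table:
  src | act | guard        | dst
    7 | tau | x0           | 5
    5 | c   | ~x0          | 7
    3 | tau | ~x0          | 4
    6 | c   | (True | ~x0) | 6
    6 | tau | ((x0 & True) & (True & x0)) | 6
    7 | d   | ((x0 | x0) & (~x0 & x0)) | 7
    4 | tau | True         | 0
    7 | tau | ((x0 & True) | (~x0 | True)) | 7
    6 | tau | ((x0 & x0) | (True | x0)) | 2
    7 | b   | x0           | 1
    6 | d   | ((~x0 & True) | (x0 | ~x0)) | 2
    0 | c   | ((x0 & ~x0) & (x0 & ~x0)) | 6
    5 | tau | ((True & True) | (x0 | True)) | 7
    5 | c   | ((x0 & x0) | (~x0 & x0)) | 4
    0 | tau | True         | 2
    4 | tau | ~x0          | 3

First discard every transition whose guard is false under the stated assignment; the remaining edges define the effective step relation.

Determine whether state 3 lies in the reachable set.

Answer: UNREACHABLE

Analysis:
11 transition(s) survive guard evaluation.
L0 = {0}
L1 = {2}  total {0,2}
Reachable = {0,2}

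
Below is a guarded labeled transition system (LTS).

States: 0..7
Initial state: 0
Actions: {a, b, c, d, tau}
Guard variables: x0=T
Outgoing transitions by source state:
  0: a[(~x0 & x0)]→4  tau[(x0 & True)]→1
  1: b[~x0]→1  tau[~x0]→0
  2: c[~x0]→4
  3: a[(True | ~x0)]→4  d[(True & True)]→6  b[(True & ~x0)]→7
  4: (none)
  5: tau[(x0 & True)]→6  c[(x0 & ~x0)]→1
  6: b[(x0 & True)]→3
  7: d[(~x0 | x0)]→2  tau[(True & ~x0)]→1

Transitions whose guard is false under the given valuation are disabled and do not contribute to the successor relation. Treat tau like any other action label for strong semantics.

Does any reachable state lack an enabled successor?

R = {0,1}
  0: tau→1  [deg 1]
  1: ∅  [no exit]
trace reaching 1: tau

Answer: DEADLOCK at state 1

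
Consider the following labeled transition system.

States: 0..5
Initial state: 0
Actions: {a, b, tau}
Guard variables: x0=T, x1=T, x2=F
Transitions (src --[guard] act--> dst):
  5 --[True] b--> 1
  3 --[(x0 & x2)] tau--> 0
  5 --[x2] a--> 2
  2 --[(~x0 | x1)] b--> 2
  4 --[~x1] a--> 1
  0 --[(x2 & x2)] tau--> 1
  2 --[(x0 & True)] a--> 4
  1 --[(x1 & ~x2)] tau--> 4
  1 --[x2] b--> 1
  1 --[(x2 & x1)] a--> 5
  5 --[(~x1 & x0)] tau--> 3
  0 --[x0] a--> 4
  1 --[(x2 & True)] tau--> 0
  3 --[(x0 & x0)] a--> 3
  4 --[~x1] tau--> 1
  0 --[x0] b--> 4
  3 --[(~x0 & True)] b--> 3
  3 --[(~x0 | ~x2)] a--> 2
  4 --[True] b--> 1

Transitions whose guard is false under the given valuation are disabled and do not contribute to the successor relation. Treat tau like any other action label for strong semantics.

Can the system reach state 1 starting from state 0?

Answer: REACHABLE

Analysis:
After dropping false guards: 9 live edges.
Layer 0: {0}
Layer 1: {4}  cumulative {0,4}
Layer 2: {1}  cumulative {0,1,4}
Reachable = {0,1,4}
witness 1: a·b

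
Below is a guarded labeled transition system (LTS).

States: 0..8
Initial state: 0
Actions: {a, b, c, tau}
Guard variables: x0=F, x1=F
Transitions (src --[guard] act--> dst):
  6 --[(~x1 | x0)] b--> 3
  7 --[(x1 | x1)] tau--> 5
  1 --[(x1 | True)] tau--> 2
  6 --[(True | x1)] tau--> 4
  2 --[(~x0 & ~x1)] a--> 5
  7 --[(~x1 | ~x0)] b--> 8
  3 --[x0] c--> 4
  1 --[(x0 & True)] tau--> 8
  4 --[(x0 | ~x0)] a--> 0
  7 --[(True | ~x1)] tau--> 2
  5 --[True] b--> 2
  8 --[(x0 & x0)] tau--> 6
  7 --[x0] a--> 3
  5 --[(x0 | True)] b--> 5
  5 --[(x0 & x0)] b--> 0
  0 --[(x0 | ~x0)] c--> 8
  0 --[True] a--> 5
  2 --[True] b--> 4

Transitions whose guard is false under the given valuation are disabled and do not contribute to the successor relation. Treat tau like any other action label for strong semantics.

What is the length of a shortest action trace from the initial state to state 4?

Answer: 3

Working:
Layered search for 4:
  depth 0: {0}
  depth 1: {5,8}
  depth 2: {2}
  depth 3: {4}
4 enters at depth 3; path a·b·b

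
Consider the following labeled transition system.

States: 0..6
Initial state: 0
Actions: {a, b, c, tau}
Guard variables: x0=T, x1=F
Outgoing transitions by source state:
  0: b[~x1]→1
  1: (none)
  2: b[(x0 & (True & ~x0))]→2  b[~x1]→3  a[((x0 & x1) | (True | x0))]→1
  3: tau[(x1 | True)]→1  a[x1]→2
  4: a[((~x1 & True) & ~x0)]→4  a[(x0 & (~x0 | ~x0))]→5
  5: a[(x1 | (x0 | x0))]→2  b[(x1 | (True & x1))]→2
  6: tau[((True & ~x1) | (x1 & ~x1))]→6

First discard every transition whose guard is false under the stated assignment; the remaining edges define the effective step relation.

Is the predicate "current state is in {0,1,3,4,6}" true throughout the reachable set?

Safe = {0,1,3,4,6}
Reach set: {0,1}
  0: ok
  1: ok

Answer: INVARIANT HOLDS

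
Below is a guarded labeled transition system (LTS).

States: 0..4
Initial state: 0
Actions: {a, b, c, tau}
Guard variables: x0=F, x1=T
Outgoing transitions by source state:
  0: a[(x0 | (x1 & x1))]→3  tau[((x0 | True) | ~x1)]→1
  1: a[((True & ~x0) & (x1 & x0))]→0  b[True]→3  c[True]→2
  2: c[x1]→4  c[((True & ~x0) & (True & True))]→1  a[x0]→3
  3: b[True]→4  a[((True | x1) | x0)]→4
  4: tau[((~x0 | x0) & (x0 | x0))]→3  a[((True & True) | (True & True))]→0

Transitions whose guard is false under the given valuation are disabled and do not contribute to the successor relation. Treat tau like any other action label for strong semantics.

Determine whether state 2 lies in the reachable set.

After dropping false guards: 9 live edges.
Layer 0: {0}
Layer 1: {1,3}  total {0,1,3}
Layer 2: {2,4}  total {0,1,2,3,4}
Reachable = {0,1,2,3,4}
Path to 2: tau·c

Answer: REACHABLE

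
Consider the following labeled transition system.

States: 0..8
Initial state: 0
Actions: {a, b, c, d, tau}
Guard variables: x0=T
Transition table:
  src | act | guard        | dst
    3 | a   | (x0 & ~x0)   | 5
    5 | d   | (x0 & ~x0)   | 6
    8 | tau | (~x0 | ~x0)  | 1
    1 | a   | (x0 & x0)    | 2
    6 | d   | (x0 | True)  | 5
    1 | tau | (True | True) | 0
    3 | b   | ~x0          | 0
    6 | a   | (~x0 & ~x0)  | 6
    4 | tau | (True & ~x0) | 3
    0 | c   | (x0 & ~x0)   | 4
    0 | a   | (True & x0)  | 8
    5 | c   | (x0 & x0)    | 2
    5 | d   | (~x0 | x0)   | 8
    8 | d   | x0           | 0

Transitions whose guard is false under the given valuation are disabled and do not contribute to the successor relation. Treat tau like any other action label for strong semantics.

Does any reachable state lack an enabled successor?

R = {0,8}
  0: a→8  [deg 1]
  8: d→0  [deg 1]

Answer: DEADLOCK-FREE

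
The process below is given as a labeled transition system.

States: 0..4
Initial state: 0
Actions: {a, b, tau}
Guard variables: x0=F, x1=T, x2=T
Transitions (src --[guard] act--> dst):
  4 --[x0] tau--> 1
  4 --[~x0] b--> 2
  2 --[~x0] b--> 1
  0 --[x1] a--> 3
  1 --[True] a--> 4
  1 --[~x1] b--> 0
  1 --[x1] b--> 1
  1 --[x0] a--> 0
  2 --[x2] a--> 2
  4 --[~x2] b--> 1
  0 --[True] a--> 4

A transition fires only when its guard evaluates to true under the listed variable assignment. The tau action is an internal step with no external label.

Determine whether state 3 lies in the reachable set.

Guard filter leaves 7 enabled edge(s).
L0 = {0}
L1 = {3,4}  now seen {0,3,4}
L2 = {2}  now seen {0,2,3,4}
L3 = {1}  now seen {0,1,2,3,4}
R = {0,1,2,3,4}
trace reaching 3: a

Answer: REACHABLE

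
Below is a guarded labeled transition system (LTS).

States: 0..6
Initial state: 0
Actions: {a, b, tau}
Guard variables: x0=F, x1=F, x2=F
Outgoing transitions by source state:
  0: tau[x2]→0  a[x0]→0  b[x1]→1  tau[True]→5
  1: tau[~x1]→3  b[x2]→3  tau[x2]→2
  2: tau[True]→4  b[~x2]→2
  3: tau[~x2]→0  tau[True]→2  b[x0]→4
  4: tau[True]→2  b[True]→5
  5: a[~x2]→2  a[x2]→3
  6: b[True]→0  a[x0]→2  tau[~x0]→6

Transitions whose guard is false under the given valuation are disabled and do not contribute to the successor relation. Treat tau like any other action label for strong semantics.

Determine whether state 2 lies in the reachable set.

After dropping false guards: 11 live edges.
depth 0: {0}
depth 1: {5}  cumulative {0,5}
depth 2: {2}  cumulative {0,2,5}
depth 3: {4}  cumulative {0,2,4,5}
Reachable = {0,2,4,5}
trace reaching 2: tau·a

Answer: REACHABLE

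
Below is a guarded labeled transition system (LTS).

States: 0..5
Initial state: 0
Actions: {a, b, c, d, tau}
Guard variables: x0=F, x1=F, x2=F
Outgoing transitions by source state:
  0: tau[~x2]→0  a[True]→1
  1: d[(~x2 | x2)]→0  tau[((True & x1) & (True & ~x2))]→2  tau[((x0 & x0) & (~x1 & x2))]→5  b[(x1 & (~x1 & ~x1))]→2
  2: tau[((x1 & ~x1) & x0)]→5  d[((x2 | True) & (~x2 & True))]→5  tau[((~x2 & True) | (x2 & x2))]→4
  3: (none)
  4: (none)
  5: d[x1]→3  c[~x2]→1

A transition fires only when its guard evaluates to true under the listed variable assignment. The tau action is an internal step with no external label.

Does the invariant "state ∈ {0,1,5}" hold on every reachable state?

Answer: INVARIANT HOLDS

Trace:
Safe = {0,1,5}
Reach set: {0,1}
  0: safe
  1: safe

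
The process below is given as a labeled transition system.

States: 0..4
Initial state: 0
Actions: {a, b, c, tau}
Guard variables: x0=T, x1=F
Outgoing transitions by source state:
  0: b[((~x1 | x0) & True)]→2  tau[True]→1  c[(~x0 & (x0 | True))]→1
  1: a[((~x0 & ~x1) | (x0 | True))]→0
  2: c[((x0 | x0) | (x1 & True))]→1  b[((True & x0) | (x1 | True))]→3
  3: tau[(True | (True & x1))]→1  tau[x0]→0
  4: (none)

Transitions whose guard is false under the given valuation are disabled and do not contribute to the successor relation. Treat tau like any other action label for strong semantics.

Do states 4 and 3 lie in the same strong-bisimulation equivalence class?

Compute ~ classes (split until stable):
  P[0] = {{0,1,2,3,4}}
  P[1] = {{0},{1},{2},{3},{4}}
Fixed point at round 2; 5 class(es).
class of 4: {4}; class of 3: {3}

Answer: NOT BISIMILAR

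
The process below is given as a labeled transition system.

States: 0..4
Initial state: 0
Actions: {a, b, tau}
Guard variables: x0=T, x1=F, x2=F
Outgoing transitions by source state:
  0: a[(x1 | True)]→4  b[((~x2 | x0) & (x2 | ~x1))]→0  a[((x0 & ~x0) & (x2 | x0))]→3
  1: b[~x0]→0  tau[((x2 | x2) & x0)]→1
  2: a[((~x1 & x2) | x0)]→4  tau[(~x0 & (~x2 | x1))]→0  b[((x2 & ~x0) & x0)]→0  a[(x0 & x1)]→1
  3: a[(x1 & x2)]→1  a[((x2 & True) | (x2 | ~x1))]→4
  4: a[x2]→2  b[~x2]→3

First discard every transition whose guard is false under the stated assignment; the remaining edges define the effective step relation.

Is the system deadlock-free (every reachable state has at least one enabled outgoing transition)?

Answer: DEADLOCK-FREE

Trace:
Reach set: {0,3,4}
  0: a→4  b→0  [2 out]
  3: a→4  [1 out]
  4: b→3  [1 out]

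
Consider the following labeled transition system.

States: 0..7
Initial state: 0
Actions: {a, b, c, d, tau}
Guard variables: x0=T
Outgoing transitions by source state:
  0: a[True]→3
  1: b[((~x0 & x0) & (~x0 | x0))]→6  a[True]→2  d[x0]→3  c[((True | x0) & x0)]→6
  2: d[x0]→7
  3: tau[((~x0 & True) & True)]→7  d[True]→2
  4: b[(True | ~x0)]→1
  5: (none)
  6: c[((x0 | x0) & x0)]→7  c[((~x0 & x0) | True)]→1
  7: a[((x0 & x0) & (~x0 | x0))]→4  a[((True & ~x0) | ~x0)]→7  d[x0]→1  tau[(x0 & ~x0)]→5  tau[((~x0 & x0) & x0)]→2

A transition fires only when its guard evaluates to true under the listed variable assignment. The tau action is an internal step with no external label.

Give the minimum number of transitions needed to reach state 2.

Answer: 2

Working:
BFS to 2:
  depth 0: {0}
  depth 1: {3}
  depth 2: {2}
first hit 2 at d=2 via a·d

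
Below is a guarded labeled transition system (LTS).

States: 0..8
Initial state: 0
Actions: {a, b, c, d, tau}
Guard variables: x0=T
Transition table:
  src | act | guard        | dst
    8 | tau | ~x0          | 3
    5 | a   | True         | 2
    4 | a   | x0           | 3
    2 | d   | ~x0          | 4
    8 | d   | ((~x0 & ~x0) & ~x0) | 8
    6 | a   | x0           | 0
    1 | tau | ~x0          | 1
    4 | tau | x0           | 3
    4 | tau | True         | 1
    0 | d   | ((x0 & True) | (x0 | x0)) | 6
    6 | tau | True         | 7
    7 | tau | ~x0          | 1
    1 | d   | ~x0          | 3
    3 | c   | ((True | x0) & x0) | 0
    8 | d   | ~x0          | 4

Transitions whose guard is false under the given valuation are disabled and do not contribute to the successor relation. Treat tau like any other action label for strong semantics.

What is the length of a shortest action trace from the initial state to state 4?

Layered search for 4:
  L0 = {0}
  L1 = {6}
  L2 = {7}
4 never appears.

Answer: UNREACHABLE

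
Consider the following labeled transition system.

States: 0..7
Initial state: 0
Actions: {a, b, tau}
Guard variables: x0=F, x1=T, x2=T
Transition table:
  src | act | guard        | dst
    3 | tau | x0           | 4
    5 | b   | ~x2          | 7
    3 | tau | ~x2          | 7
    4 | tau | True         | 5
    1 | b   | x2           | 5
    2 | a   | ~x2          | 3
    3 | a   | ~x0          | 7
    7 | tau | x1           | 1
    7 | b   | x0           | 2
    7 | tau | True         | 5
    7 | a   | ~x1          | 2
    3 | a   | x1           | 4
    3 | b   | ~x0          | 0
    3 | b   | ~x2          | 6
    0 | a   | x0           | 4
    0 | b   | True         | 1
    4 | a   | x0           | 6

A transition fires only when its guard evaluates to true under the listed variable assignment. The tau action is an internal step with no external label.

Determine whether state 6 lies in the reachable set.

8 transition(s) survive guard evaluation.
depth 0: {0}
depth 1: {1}  total {0,1}
depth 2: {5}  total {0,1,5}
Reachable = {0,1,5}

Answer: UNREACHABLE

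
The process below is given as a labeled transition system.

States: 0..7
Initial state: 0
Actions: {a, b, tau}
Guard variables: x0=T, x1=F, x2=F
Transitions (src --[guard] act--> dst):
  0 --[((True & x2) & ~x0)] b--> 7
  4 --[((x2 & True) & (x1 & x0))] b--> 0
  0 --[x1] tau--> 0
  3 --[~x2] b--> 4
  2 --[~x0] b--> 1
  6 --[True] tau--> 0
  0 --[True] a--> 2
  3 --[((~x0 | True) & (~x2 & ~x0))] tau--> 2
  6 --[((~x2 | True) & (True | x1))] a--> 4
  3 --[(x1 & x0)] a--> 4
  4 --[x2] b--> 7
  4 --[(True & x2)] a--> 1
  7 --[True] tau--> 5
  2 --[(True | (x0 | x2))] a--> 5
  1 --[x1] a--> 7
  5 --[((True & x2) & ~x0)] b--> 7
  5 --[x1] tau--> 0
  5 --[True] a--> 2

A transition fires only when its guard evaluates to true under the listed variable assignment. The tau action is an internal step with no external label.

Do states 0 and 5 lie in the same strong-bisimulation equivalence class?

Answer: BISIMILAR

Analysis:
Refine partition for ~:
  P[0] = {{0,1,2,3,4,5,6,7}}
  P[1] = {{0,2,5},{1,4},{3},{6},{7}}
5 equivalence class(es) (converged in 2)
[0]={0,2,5}  [5]={0,2,5}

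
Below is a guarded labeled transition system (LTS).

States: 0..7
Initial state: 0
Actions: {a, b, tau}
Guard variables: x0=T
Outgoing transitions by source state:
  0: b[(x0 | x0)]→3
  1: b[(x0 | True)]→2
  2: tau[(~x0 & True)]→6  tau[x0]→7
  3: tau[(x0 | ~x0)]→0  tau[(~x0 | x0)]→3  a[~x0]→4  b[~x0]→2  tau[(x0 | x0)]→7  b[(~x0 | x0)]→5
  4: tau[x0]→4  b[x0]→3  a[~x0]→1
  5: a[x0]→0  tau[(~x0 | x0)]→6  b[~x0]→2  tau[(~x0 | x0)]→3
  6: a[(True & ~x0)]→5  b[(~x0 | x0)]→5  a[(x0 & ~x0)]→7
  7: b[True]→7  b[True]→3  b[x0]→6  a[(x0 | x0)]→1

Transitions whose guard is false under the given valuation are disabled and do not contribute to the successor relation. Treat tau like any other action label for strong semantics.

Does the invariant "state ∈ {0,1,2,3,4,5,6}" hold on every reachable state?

Answer: INVARIANT VIOLATED at state 7

Analysis:
Safe = {0,1,2,3,4,5,6}
R = {0,1,2,3,5,6,7}
  0: safe
  1: safe
  2: safe
  3: safe
  5: safe
  6: safe
  7: ✗ unsafe
witness against invariant: b·tau → 7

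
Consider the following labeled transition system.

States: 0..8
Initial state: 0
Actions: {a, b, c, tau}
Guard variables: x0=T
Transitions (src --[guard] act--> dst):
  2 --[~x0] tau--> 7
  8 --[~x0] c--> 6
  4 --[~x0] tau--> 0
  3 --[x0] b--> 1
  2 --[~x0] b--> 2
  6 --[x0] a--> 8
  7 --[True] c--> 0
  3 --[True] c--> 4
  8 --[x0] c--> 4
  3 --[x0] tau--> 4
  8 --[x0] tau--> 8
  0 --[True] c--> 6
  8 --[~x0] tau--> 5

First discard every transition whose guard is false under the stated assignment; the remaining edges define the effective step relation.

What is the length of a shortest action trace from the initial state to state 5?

BFS to 5:
  Layer 0: {0}
  Layer 1: {6}
  Layer 2: {8}
  Layer 3: {4}
5 never appears.

Answer: UNREACHABLE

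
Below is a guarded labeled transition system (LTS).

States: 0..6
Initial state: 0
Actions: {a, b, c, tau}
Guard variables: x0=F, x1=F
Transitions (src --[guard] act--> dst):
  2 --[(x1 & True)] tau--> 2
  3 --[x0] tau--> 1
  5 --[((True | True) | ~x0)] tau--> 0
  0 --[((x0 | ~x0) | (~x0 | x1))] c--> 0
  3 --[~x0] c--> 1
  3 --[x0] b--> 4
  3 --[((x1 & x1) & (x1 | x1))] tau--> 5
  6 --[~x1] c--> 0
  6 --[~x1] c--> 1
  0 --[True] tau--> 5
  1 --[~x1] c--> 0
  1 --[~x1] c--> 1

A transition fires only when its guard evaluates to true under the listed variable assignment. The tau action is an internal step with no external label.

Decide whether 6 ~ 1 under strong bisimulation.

Refine partition for ~:
  π0 = {{0,1,2,3,4,5,6}}
  π1 = {{0},{1,3,6},{2,4},{5}}
  π2 = {{0},{1,6},{2,4},{3},{5}}
5 equivalence class(es) (converged in 3)
[6]={1,6}  [1]={1,6}

Answer: BISIMILAR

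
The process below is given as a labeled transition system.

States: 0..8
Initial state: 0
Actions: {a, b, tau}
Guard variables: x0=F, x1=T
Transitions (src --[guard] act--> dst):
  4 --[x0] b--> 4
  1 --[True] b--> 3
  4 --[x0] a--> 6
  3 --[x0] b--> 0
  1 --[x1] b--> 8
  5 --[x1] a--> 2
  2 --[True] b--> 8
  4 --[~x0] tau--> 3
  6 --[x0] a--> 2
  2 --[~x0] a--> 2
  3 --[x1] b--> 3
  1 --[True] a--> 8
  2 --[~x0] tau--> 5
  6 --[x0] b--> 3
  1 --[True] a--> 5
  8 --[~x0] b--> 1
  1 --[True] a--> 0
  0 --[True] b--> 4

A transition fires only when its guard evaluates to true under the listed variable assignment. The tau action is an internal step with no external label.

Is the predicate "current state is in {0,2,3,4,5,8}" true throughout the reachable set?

Inv-set: {0,2,3,4,5,8}
Reach set: {0,3,4}
  0: ✓
  3: ✓
  4: ✓

Answer: INVARIANT HOLDS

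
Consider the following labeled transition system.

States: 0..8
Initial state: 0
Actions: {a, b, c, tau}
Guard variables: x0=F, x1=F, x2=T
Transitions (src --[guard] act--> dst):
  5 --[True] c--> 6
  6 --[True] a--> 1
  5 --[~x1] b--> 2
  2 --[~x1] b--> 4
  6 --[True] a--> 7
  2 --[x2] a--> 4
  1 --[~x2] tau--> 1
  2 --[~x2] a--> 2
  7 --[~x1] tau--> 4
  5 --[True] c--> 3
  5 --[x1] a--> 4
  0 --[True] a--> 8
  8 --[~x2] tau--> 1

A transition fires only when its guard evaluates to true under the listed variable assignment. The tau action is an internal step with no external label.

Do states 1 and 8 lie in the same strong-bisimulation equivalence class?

Answer: BISIMILAR

Trace:
Compute ~ classes (split until stable):
  π0 = {{0,1,2,3,4,5,6,7,8}}
  π1 = {{0,6},{1,3,4,8},{2},{5},{7}}
  π2 = {{0},{1,3,4,8},{2},{5},{6},{7}}
6 equivalence class(es) (converged in 3)
[1]={1,3,4,8}  [8]={1,3,4,8}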